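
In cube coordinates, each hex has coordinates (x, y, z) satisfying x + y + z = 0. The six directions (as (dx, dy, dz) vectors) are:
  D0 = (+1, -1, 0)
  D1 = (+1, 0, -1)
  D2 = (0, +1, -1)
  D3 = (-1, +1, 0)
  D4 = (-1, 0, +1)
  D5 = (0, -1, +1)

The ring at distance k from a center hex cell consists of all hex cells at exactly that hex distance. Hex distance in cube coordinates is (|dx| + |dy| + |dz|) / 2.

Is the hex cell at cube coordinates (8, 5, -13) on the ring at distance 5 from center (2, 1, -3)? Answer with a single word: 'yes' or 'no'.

Answer: no

Derivation:
|px - cx| = |8 - 2| = 6
|py - cy| = |5 - 1| = 4
|pz - cz| = |-13 - (-3)| = 10
distance = (6+4+10)/2 = 20/2 = 10
radius = 5; distance != radius -> no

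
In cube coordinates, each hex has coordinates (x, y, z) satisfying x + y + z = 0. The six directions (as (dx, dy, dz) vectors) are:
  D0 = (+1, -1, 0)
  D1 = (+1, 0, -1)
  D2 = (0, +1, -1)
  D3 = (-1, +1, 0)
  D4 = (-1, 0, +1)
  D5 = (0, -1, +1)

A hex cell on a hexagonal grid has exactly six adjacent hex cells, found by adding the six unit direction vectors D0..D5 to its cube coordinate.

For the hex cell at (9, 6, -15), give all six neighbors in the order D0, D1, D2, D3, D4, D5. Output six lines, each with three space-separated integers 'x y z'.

Answer: 10 5 -15
10 6 -16
9 7 -16
8 7 -15
8 6 -14
9 5 -14

Derivation:
Center: (9, 6, -15). Add each direction:
  D0: (9, 6, -15) + (1, -1, 0) = (10, 5, -15)
  D1: (9, 6, -15) + (1, 0, -1) = (10, 6, -16)
  D2: (9, 6, -15) + (0, 1, -1) = (9, 7, -16)
  D3: (9, 6, -15) + (-1, 1, 0) = (8, 7, -15)
  D4: (9, 6, -15) + (-1, 0, 1) = (8, 6, -14)
  D5: (9, 6, -15) + (0, -1, 1) = (9, 5, -14)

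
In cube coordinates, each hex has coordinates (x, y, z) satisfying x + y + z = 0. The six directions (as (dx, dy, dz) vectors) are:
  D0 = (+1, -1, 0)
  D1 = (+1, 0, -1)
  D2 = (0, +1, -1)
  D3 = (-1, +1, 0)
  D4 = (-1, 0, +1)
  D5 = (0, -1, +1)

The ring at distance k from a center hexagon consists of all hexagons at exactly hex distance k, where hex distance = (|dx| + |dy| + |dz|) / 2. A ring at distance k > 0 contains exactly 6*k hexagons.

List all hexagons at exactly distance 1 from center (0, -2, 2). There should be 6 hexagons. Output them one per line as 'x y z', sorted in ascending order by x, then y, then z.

Walk ring at distance 1 from (0, -2, 2):
Start at center + D4*1 = (-1, -2, 3)
  hex 0: (-1, -2, 3)
  hex 1: (0, -3, 3)
  hex 2: (1, -3, 2)
  hex 3: (1, -2, 1)
  hex 4: (0, -1, 1)
  hex 5: (-1, -1, 2)
Sorted: 6 hexes.

Answer: -1 -2 3
-1 -1 2
0 -3 3
0 -1 1
1 -3 2
1 -2 1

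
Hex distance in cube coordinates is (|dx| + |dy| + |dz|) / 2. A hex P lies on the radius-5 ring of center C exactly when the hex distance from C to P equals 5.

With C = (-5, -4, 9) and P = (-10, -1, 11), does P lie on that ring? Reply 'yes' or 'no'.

Answer: yes

Derivation:
|px - cx| = |-10 - (-5)| = 5
|py - cy| = |-1 - (-4)| = 3
|pz - cz| = |11 - 9| = 2
distance = (5+3+2)/2 = 10/2 = 5
radius = 5; distance == radius -> yes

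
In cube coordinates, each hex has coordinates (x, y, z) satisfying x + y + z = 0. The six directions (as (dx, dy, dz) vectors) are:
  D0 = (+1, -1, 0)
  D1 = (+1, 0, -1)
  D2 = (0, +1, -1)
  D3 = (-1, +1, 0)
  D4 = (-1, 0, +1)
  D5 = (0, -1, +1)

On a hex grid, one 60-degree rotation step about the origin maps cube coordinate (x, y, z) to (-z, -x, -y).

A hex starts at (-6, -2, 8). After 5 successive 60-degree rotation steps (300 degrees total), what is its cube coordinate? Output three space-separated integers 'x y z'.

Answer: 2 -8 6

Derivation:
Start: (-6, -2, 8)
Step 1: (-6, -2, 8) -> (-(8), -(-6), -(-2)) = (-8, 6, 2)
Step 2: (-8, 6, 2) -> (-(2), -(-8), -(6)) = (-2, 8, -6)
Step 3: (-2, 8, -6) -> (-(-6), -(-2), -(8)) = (6, 2, -8)
Step 4: (6, 2, -8) -> (-(-8), -(6), -(2)) = (8, -6, -2)
Step 5: (8, -6, -2) -> (-(-2), -(8), -(-6)) = (2, -8, 6)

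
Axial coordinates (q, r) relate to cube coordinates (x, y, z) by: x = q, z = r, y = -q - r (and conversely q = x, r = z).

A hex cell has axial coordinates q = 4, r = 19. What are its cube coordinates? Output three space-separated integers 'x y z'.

Answer: 4 -23 19

Derivation:
x = q = 4
z = r = 19
y = -x - z = -(4) - (19) = -23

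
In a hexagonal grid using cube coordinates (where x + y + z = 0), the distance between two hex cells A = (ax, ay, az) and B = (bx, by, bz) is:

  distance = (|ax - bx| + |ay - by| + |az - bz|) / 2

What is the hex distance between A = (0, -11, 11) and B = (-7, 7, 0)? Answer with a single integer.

Answer: 18

Derivation:
|ax - bx| = |0 - (-7)| = 7
|ay - by| = |-11 - 7| = 18
|az - bz| = |11 - 0| = 11
distance = (7 + 18 + 11) / 2 = 36 / 2 = 18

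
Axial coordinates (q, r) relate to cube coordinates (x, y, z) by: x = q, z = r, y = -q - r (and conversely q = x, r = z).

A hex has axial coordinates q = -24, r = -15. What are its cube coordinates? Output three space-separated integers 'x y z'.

Answer: -24 39 -15

Derivation:
x = q = -24
z = r = -15
y = -x - z = -(-24) - (-15) = 39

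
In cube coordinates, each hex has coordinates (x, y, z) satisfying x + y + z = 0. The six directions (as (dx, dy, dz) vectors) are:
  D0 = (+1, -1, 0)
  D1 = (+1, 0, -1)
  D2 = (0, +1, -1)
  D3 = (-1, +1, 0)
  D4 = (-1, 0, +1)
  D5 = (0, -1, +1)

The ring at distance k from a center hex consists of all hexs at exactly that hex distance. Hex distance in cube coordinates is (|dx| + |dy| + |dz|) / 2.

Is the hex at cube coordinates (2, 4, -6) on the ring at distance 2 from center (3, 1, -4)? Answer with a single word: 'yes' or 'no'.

|px - cx| = |2 - 3| = 1
|py - cy| = |4 - 1| = 3
|pz - cz| = |-6 - (-4)| = 2
distance = (1+3+2)/2 = 6/2 = 3
radius = 2; distance != radius -> no

Answer: no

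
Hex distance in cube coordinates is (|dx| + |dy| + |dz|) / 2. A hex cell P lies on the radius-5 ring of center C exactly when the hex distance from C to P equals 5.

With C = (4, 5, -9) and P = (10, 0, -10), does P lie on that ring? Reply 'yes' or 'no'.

Answer: no

Derivation:
|px - cx| = |10 - 4| = 6
|py - cy| = |0 - 5| = 5
|pz - cz| = |-10 - (-9)| = 1
distance = (6+5+1)/2 = 12/2 = 6
radius = 5; distance != radius -> no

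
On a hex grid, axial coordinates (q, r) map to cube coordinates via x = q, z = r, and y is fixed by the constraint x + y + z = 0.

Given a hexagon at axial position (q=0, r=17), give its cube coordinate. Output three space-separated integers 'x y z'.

x = q = 0
z = r = 17
y = -x - z = -(0) - (17) = -17

Answer: 0 -17 17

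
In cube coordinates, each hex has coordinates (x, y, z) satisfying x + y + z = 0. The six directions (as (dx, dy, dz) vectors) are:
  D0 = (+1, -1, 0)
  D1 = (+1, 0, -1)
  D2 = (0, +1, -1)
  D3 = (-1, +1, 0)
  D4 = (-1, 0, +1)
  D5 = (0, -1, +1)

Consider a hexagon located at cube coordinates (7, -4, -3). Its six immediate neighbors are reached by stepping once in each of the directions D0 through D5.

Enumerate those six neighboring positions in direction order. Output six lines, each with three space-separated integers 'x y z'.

Center: (7, -4, -3). Add each direction:
  D0: (7, -4, -3) + (1, -1, 0) = (8, -5, -3)
  D1: (7, -4, -3) + (1, 0, -1) = (8, -4, -4)
  D2: (7, -4, -3) + (0, 1, -1) = (7, -3, -4)
  D3: (7, -4, -3) + (-1, 1, 0) = (6, -3, -3)
  D4: (7, -4, -3) + (-1, 0, 1) = (6, -4, -2)
  D5: (7, -4, -3) + (0, -1, 1) = (7, -5, -2)

Answer: 8 -5 -3
8 -4 -4
7 -3 -4
6 -3 -3
6 -4 -2
7 -5 -2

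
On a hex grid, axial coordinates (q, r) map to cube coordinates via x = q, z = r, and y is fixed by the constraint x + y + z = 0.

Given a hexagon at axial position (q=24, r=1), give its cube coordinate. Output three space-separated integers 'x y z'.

x = q = 24
z = r = 1
y = -x - z = -(24) - (1) = -25

Answer: 24 -25 1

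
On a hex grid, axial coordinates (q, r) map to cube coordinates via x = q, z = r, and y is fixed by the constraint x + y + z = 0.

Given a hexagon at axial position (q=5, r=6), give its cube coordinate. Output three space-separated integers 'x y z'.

Answer: 5 -11 6

Derivation:
x = q = 5
z = r = 6
y = -x - z = -(5) - (6) = -11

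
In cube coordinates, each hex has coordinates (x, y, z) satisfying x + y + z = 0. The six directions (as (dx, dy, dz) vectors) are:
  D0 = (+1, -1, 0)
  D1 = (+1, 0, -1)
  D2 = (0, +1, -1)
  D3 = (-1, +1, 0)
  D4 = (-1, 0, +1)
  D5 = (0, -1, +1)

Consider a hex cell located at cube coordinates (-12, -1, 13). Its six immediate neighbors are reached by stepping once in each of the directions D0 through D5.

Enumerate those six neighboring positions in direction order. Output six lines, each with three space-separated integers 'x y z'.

Answer: -11 -2 13
-11 -1 12
-12 0 12
-13 0 13
-13 -1 14
-12 -2 14

Derivation:
Center: (-12, -1, 13). Add each direction:
  D0: (-12, -1, 13) + (1, -1, 0) = (-11, -2, 13)
  D1: (-12, -1, 13) + (1, 0, -1) = (-11, -1, 12)
  D2: (-12, -1, 13) + (0, 1, -1) = (-12, 0, 12)
  D3: (-12, -1, 13) + (-1, 1, 0) = (-13, 0, 13)
  D4: (-12, -1, 13) + (-1, 0, 1) = (-13, -1, 14)
  D5: (-12, -1, 13) + (0, -1, 1) = (-12, -2, 14)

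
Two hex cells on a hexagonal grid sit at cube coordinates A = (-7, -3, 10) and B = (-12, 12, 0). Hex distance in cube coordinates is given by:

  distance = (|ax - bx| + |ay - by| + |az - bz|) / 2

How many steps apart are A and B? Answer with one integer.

Answer: 15

Derivation:
|ax - bx| = |-7 - (-12)| = 5
|ay - by| = |-3 - 12| = 15
|az - bz| = |10 - 0| = 10
distance = (5 + 15 + 10) / 2 = 30 / 2 = 15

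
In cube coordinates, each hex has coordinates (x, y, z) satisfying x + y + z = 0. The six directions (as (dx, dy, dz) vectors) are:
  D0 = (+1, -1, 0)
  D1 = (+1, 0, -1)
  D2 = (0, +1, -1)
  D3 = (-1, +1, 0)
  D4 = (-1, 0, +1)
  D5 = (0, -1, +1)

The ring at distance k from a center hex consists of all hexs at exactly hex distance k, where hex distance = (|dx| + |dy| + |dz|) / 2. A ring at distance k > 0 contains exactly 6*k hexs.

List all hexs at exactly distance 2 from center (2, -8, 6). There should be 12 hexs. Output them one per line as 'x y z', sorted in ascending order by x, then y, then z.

Answer: 0 -8 8
0 -7 7
0 -6 6
1 -9 8
1 -6 5
2 -10 8
2 -6 4
3 -10 7
3 -7 4
4 -10 6
4 -9 5
4 -8 4

Derivation:
Walk ring at distance 2 from (2, -8, 6):
Start at center + D4*2 = (0, -8, 8)
  hex 0: (0, -8, 8)
  hex 1: (1, -9, 8)
  hex 2: (2, -10, 8)
  hex 3: (3, -10, 7)
  hex 4: (4, -10, 6)
  hex 5: (4, -9, 5)
  hex 6: (4, -8, 4)
  hex 7: (3, -7, 4)
  hex 8: (2, -6, 4)
  hex 9: (1, -6, 5)
  hex 10: (0, -6, 6)
  hex 11: (0, -7, 7)
Sorted: 12 hexes.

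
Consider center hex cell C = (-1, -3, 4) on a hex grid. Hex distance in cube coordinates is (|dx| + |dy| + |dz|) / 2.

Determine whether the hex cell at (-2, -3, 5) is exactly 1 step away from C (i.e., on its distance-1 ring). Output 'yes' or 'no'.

|px - cx| = |-2 - (-1)| = 1
|py - cy| = |-3 - (-3)| = 0
|pz - cz| = |5 - 4| = 1
distance = (1+0+1)/2 = 2/2 = 1
radius = 1; distance == radius -> yes

Answer: yes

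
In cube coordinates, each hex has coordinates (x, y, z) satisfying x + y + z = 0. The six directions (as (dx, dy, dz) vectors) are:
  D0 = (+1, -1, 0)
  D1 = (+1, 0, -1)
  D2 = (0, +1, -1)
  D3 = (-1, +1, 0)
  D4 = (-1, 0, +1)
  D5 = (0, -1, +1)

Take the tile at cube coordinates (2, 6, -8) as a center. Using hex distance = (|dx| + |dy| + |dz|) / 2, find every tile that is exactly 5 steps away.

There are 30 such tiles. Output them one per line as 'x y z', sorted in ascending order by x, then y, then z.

Answer: -3 6 -3
-3 7 -4
-3 8 -5
-3 9 -6
-3 10 -7
-3 11 -8
-2 5 -3
-2 11 -9
-1 4 -3
-1 11 -10
0 3 -3
0 11 -11
1 2 -3
1 11 -12
2 1 -3
2 11 -13
3 1 -4
3 10 -13
4 1 -5
4 9 -13
5 1 -6
5 8 -13
6 1 -7
6 7 -13
7 1 -8
7 2 -9
7 3 -10
7 4 -11
7 5 -12
7 6 -13

Derivation:
Walk ring at distance 5 from (2, 6, -8):
Start at center + D4*5 = (-3, 6, -3)
  hex 0: (-3, 6, -3)
  hex 1: (-2, 5, -3)
  hex 2: (-1, 4, -3)
  hex 3: (0, 3, -3)
  hex 4: (1, 2, -3)
  hex 5: (2, 1, -3)
  hex 6: (3, 1, -4)
  hex 7: (4, 1, -5)
  hex 8: (5, 1, -6)
  hex 9: (6, 1, -7)
  hex 10: (7, 1, -8)
  hex 11: (7, 2, -9)
  hex 12: (7, 3, -10)
  hex 13: (7, 4, -11)
  hex 14: (7, 5, -12)
  hex 15: (7, 6, -13)
  hex 16: (6, 7, -13)
  hex 17: (5, 8, -13)
  hex 18: (4, 9, -13)
  hex 19: (3, 10, -13)
  hex 20: (2, 11, -13)
  hex 21: (1, 11, -12)
  hex 22: (0, 11, -11)
  hex 23: (-1, 11, -10)
  hex 24: (-2, 11, -9)
  hex 25: (-3, 11, -8)
  hex 26: (-3, 10, -7)
  hex 27: (-3, 9, -6)
  hex 28: (-3, 8, -5)
  hex 29: (-3, 7, -4)
Sorted: 30 hexes.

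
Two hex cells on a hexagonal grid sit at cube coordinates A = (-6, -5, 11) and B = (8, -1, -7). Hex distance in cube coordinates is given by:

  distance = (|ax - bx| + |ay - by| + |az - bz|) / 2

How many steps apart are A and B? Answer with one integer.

|ax - bx| = |-6 - 8| = 14
|ay - by| = |-5 - (-1)| = 4
|az - bz| = |11 - (-7)| = 18
distance = (14 + 4 + 18) / 2 = 36 / 2 = 18

Answer: 18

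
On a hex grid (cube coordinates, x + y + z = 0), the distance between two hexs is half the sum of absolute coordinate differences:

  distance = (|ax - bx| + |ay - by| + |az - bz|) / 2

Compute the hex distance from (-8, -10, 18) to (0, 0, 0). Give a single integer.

Answer: 18

Derivation:
|ax - bx| = |-8 - 0| = 8
|ay - by| = |-10 - 0| = 10
|az - bz| = |18 - 0| = 18
distance = (8 + 10 + 18) / 2 = 36 / 2 = 18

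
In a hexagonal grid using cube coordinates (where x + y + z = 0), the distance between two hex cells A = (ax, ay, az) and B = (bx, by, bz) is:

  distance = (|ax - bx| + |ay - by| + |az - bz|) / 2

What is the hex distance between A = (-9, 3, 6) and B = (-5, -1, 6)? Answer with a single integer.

|ax - bx| = |-9 - (-5)| = 4
|ay - by| = |3 - (-1)| = 4
|az - bz| = |6 - 6| = 0
distance = (4 + 4 + 0) / 2 = 8 / 2 = 4

Answer: 4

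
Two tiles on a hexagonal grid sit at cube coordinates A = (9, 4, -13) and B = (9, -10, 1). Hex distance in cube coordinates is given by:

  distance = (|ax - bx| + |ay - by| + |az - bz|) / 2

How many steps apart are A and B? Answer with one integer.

Answer: 14

Derivation:
|ax - bx| = |9 - 9| = 0
|ay - by| = |4 - (-10)| = 14
|az - bz| = |-13 - 1| = 14
distance = (0 + 14 + 14) / 2 = 28 / 2 = 14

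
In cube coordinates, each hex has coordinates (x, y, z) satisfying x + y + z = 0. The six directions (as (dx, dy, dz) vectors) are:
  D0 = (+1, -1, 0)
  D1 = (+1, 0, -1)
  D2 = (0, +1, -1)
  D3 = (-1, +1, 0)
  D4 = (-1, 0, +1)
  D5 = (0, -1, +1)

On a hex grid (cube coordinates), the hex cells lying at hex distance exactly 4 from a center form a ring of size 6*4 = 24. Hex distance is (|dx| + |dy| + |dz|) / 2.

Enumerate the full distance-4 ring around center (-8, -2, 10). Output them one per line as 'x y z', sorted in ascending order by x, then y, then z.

Answer: -12 -2 14
-12 -1 13
-12 0 12
-12 1 11
-12 2 10
-11 -3 14
-11 2 9
-10 -4 14
-10 2 8
-9 -5 14
-9 2 7
-8 -6 14
-8 2 6
-7 -6 13
-7 1 6
-6 -6 12
-6 0 6
-5 -6 11
-5 -1 6
-4 -6 10
-4 -5 9
-4 -4 8
-4 -3 7
-4 -2 6

Derivation:
Walk ring at distance 4 from (-8, -2, 10):
Start at center + D4*4 = (-12, -2, 14)
  hex 0: (-12, -2, 14)
  hex 1: (-11, -3, 14)
  hex 2: (-10, -4, 14)
  hex 3: (-9, -5, 14)
  hex 4: (-8, -6, 14)
  hex 5: (-7, -6, 13)
  hex 6: (-6, -6, 12)
  hex 7: (-5, -6, 11)
  hex 8: (-4, -6, 10)
  hex 9: (-4, -5, 9)
  hex 10: (-4, -4, 8)
  hex 11: (-4, -3, 7)
  hex 12: (-4, -2, 6)
  hex 13: (-5, -1, 6)
  hex 14: (-6, 0, 6)
  hex 15: (-7, 1, 6)
  hex 16: (-8, 2, 6)
  hex 17: (-9, 2, 7)
  hex 18: (-10, 2, 8)
  hex 19: (-11, 2, 9)
  hex 20: (-12, 2, 10)
  hex 21: (-12, 1, 11)
  hex 22: (-12, 0, 12)
  hex 23: (-12, -1, 13)
Sorted: 24 hexes.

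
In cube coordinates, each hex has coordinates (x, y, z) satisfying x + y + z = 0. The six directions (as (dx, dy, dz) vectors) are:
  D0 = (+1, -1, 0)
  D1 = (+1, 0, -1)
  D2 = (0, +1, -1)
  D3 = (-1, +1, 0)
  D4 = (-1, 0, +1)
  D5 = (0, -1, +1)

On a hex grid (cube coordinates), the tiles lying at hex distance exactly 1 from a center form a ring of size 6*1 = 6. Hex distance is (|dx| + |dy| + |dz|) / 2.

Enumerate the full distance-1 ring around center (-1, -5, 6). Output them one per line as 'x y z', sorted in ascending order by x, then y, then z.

Answer: -2 -5 7
-2 -4 6
-1 -6 7
-1 -4 5
0 -6 6
0 -5 5

Derivation:
Walk ring at distance 1 from (-1, -5, 6):
Start at center + D4*1 = (-2, -5, 7)
  hex 0: (-2, -5, 7)
  hex 1: (-1, -6, 7)
  hex 2: (0, -6, 6)
  hex 3: (0, -5, 5)
  hex 4: (-1, -4, 5)
  hex 5: (-2, -4, 6)
Sorted: 6 hexes.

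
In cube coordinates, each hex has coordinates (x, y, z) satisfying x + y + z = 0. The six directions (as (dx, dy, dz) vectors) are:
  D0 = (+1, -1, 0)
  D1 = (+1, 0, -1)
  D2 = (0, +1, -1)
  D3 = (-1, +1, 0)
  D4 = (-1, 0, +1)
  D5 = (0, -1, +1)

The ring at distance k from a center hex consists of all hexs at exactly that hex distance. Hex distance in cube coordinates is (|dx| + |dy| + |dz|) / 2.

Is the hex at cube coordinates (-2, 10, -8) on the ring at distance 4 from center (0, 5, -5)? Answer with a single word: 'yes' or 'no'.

Answer: no

Derivation:
|px - cx| = |-2 - 0| = 2
|py - cy| = |10 - 5| = 5
|pz - cz| = |-8 - (-5)| = 3
distance = (2+5+3)/2 = 10/2 = 5
radius = 4; distance != radius -> no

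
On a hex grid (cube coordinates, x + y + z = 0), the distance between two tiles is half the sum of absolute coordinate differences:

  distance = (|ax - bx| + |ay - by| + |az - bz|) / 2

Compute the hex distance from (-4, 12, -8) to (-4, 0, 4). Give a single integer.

Answer: 12

Derivation:
|ax - bx| = |-4 - (-4)| = 0
|ay - by| = |12 - 0| = 12
|az - bz| = |-8 - 4| = 12
distance = (0 + 12 + 12) / 2 = 24 / 2 = 12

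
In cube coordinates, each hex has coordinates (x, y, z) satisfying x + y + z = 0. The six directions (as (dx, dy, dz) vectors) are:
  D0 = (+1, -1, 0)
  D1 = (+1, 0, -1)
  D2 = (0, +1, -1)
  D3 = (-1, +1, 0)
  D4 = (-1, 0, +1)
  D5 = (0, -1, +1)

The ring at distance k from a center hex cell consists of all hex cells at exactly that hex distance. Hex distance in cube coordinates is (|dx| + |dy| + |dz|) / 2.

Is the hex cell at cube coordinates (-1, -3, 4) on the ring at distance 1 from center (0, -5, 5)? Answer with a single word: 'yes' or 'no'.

Answer: no

Derivation:
|px - cx| = |-1 - 0| = 1
|py - cy| = |-3 - (-5)| = 2
|pz - cz| = |4 - 5| = 1
distance = (1+2+1)/2 = 4/2 = 2
radius = 1; distance != radius -> no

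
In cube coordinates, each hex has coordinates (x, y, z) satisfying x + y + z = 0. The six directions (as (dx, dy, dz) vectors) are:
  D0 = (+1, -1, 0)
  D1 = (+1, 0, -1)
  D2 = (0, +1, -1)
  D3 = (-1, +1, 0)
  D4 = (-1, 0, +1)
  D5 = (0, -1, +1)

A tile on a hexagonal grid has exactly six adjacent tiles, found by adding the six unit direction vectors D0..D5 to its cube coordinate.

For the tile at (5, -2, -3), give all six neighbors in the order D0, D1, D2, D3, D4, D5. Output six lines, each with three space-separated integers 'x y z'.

Center: (5, -2, -3). Add each direction:
  D0: (5, -2, -3) + (1, -1, 0) = (6, -3, -3)
  D1: (5, -2, -3) + (1, 0, -1) = (6, -2, -4)
  D2: (5, -2, -3) + (0, 1, -1) = (5, -1, -4)
  D3: (5, -2, -3) + (-1, 1, 0) = (4, -1, -3)
  D4: (5, -2, -3) + (-1, 0, 1) = (4, -2, -2)
  D5: (5, -2, -3) + (0, -1, 1) = (5, -3, -2)

Answer: 6 -3 -3
6 -2 -4
5 -1 -4
4 -1 -3
4 -2 -2
5 -3 -2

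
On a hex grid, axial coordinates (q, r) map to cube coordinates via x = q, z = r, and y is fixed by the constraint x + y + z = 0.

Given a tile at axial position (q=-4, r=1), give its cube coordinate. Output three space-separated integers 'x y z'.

x = q = -4
z = r = 1
y = -x - z = -(-4) - (1) = 3

Answer: -4 3 1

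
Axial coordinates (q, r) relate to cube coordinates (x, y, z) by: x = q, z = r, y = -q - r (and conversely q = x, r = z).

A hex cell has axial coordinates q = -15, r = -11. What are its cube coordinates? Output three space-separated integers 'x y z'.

x = q = -15
z = r = -11
y = -x - z = -(-15) - (-11) = 26

Answer: -15 26 -11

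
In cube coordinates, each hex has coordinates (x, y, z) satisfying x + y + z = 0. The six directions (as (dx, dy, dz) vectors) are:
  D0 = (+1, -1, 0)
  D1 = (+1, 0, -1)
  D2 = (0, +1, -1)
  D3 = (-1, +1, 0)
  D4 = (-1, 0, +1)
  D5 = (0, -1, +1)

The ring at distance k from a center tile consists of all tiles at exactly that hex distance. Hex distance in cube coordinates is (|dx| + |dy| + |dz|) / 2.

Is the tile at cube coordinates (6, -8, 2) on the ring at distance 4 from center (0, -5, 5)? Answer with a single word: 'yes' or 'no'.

Answer: no

Derivation:
|px - cx| = |6 - 0| = 6
|py - cy| = |-8 - (-5)| = 3
|pz - cz| = |2 - 5| = 3
distance = (6+3+3)/2 = 12/2 = 6
radius = 4; distance != radius -> no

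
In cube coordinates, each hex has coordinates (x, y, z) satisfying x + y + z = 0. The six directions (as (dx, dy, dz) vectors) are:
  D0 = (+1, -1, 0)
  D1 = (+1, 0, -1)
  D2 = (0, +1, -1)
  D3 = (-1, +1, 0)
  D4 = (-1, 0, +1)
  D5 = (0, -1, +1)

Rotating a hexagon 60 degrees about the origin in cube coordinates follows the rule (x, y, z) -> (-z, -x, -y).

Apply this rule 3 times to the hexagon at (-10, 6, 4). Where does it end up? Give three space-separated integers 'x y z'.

Answer: 10 -6 -4

Derivation:
Start: (-10, 6, 4)
Step 1: (-10, 6, 4) -> (-(4), -(-10), -(6)) = (-4, 10, -6)
Step 2: (-4, 10, -6) -> (-(-6), -(-4), -(10)) = (6, 4, -10)
Step 3: (6, 4, -10) -> (-(-10), -(6), -(4)) = (10, -6, -4)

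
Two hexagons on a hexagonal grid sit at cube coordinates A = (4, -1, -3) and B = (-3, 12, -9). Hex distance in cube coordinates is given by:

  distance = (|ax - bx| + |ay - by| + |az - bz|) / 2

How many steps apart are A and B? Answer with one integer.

Answer: 13

Derivation:
|ax - bx| = |4 - (-3)| = 7
|ay - by| = |-1 - 12| = 13
|az - bz| = |-3 - (-9)| = 6
distance = (7 + 13 + 6) / 2 = 26 / 2 = 13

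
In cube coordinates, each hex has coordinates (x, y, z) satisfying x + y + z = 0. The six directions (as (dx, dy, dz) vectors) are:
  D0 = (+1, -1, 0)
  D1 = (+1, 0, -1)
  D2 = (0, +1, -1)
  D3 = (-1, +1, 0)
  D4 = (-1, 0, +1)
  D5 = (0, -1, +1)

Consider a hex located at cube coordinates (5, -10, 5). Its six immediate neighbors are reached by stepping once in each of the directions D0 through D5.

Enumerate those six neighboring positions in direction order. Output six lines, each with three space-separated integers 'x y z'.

Center: (5, -10, 5). Add each direction:
  D0: (5, -10, 5) + (1, -1, 0) = (6, -11, 5)
  D1: (5, -10, 5) + (1, 0, -1) = (6, -10, 4)
  D2: (5, -10, 5) + (0, 1, -1) = (5, -9, 4)
  D3: (5, -10, 5) + (-1, 1, 0) = (4, -9, 5)
  D4: (5, -10, 5) + (-1, 0, 1) = (4, -10, 6)
  D5: (5, -10, 5) + (0, -1, 1) = (5, -11, 6)

Answer: 6 -11 5
6 -10 4
5 -9 4
4 -9 5
4 -10 6
5 -11 6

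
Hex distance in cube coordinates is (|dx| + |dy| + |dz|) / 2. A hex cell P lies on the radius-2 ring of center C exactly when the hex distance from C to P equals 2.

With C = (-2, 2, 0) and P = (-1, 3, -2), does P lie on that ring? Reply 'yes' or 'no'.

Answer: yes

Derivation:
|px - cx| = |-1 - (-2)| = 1
|py - cy| = |3 - 2| = 1
|pz - cz| = |-2 - 0| = 2
distance = (1+1+2)/2 = 4/2 = 2
radius = 2; distance == radius -> yes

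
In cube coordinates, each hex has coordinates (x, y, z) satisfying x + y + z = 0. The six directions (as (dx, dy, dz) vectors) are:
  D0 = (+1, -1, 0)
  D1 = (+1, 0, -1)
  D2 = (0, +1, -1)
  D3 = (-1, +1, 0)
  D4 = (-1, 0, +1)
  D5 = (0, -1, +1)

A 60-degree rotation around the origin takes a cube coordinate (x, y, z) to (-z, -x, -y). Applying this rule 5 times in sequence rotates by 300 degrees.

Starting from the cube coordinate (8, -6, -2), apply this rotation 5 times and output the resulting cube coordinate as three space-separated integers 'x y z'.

Start: (8, -6, -2)
Step 1: (8, -6, -2) -> (-(-2), -(8), -(-6)) = (2, -8, 6)
Step 2: (2, -8, 6) -> (-(6), -(2), -(-8)) = (-6, -2, 8)
Step 3: (-6, -2, 8) -> (-(8), -(-6), -(-2)) = (-8, 6, 2)
Step 4: (-8, 6, 2) -> (-(2), -(-8), -(6)) = (-2, 8, -6)
Step 5: (-2, 8, -6) -> (-(-6), -(-2), -(8)) = (6, 2, -8)

Answer: 6 2 -8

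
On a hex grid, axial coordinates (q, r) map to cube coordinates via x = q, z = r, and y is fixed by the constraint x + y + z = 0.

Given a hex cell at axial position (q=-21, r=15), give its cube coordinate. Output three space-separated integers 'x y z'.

x = q = -21
z = r = 15
y = -x - z = -(-21) - (15) = 6

Answer: -21 6 15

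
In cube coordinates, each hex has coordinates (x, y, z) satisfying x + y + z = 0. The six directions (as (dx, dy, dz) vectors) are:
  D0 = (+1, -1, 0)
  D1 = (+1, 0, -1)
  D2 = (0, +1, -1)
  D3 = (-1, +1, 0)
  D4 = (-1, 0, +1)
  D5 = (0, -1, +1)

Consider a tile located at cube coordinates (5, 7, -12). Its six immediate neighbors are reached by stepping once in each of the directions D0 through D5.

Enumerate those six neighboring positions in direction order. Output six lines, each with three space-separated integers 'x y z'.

Center: (5, 7, -12). Add each direction:
  D0: (5, 7, -12) + (1, -1, 0) = (6, 6, -12)
  D1: (5, 7, -12) + (1, 0, -1) = (6, 7, -13)
  D2: (5, 7, -12) + (0, 1, -1) = (5, 8, -13)
  D3: (5, 7, -12) + (-1, 1, 0) = (4, 8, -12)
  D4: (5, 7, -12) + (-1, 0, 1) = (4, 7, -11)
  D5: (5, 7, -12) + (0, -1, 1) = (5, 6, -11)

Answer: 6 6 -12
6 7 -13
5 8 -13
4 8 -12
4 7 -11
5 6 -11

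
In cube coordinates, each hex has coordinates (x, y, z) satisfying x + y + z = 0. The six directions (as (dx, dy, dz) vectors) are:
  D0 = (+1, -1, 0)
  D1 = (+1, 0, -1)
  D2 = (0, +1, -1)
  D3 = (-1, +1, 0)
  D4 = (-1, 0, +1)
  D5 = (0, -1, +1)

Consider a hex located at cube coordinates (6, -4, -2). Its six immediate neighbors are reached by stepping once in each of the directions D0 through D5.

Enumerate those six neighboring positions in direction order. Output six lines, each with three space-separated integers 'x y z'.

Answer: 7 -5 -2
7 -4 -3
6 -3 -3
5 -3 -2
5 -4 -1
6 -5 -1

Derivation:
Center: (6, -4, -2). Add each direction:
  D0: (6, -4, -2) + (1, -1, 0) = (7, -5, -2)
  D1: (6, -4, -2) + (1, 0, -1) = (7, -4, -3)
  D2: (6, -4, -2) + (0, 1, -1) = (6, -3, -3)
  D3: (6, -4, -2) + (-1, 1, 0) = (5, -3, -2)
  D4: (6, -4, -2) + (-1, 0, 1) = (5, -4, -1)
  D5: (6, -4, -2) + (0, -1, 1) = (6, -5, -1)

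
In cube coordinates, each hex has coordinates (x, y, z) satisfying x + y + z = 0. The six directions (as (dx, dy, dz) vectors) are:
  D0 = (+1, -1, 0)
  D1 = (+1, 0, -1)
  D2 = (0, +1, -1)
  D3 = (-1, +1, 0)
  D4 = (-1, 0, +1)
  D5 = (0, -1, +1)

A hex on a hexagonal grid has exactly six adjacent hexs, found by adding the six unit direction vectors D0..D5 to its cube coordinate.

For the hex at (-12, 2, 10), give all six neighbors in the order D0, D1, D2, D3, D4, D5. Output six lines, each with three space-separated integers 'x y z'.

Answer: -11 1 10
-11 2 9
-12 3 9
-13 3 10
-13 2 11
-12 1 11

Derivation:
Center: (-12, 2, 10). Add each direction:
  D0: (-12, 2, 10) + (1, -1, 0) = (-11, 1, 10)
  D1: (-12, 2, 10) + (1, 0, -1) = (-11, 2, 9)
  D2: (-12, 2, 10) + (0, 1, -1) = (-12, 3, 9)
  D3: (-12, 2, 10) + (-1, 1, 0) = (-13, 3, 10)
  D4: (-12, 2, 10) + (-1, 0, 1) = (-13, 2, 11)
  D5: (-12, 2, 10) + (0, -1, 1) = (-12, 1, 11)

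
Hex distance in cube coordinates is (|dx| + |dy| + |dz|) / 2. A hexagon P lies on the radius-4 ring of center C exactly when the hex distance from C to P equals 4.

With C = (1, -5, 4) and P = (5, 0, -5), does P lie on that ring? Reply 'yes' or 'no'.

Answer: no

Derivation:
|px - cx| = |5 - 1| = 4
|py - cy| = |0 - (-5)| = 5
|pz - cz| = |-5 - 4| = 9
distance = (4+5+9)/2 = 18/2 = 9
radius = 4; distance != radius -> no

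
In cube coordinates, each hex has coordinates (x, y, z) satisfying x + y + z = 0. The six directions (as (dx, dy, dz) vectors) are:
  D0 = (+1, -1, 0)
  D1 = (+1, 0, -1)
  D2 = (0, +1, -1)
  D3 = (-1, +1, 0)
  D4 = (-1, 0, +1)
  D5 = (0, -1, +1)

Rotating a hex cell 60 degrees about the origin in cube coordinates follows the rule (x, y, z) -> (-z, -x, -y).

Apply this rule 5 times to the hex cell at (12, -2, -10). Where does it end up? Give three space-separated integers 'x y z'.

Answer: 2 10 -12

Derivation:
Start: (12, -2, -10)
Step 1: (12, -2, -10) -> (-(-10), -(12), -(-2)) = (10, -12, 2)
Step 2: (10, -12, 2) -> (-(2), -(10), -(-12)) = (-2, -10, 12)
Step 3: (-2, -10, 12) -> (-(12), -(-2), -(-10)) = (-12, 2, 10)
Step 4: (-12, 2, 10) -> (-(10), -(-12), -(2)) = (-10, 12, -2)
Step 5: (-10, 12, -2) -> (-(-2), -(-10), -(12)) = (2, 10, -12)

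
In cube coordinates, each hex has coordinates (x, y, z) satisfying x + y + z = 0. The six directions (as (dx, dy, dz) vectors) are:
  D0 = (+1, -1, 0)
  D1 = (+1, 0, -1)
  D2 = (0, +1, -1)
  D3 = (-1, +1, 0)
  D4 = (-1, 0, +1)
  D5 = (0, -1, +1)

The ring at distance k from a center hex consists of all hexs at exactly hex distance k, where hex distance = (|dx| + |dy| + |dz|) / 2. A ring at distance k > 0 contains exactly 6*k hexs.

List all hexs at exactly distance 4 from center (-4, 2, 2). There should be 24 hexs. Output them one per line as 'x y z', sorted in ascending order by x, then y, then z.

Answer: -8 2 6
-8 3 5
-8 4 4
-8 5 3
-8 6 2
-7 1 6
-7 6 1
-6 0 6
-6 6 0
-5 -1 6
-5 6 -1
-4 -2 6
-4 6 -2
-3 -2 5
-3 5 -2
-2 -2 4
-2 4 -2
-1 -2 3
-1 3 -2
0 -2 2
0 -1 1
0 0 0
0 1 -1
0 2 -2

Derivation:
Walk ring at distance 4 from (-4, 2, 2):
Start at center + D4*4 = (-8, 2, 6)
  hex 0: (-8, 2, 6)
  hex 1: (-7, 1, 6)
  hex 2: (-6, 0, 6)
  hex 3: (-5, -1, 6)
  hex 4: (-4, -2, 6)
  hex 5: (-3, -2, 5)
  hex 6: (-2, -2, 4)
  hex 7: (-1, -2, 3)
  hex 8: (0, -2, 2)
  hex 9: (0, -1, 1)
  hex 10: (0, 0, 0)
  hex 11: (0, 1, -1)
  hex 12: (0, 2, -2)
  hex 13: (-1, 3, -2)
  hex 14: (-2, 4, -2)
  hex 15: (-3, 5, -2)
  hex 16: (-4, 6, -2)
  hex 17: (-5, 6, -1)
  hex 18: (-6, 6, 0)
  hex 19: (-7, 6, 1)
  hex 20: (-8, 6, 2)
  hex 21: (-8, 5, 3)
  hex 22: (-8, 4, 4)
  hex 23: (-8, 3, 5)
Sorted: 24 hexes.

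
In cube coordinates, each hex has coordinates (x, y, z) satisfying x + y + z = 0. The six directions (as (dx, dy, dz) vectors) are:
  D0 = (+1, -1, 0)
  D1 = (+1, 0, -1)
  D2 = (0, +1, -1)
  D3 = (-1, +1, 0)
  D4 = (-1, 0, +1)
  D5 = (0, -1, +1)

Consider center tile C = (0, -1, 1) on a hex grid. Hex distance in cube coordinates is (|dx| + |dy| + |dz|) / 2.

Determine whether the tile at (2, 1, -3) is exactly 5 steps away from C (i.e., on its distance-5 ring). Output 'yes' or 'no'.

|px - cx| = |2 - 0| = 2
|py - cy| = |1 - (-1)| = 2
|pz - cz| = |-3 - 1| = 4
distance = (2+2+4)/2 = 8/2 = 4
radius = 5; distance != radius -> no

Answer: no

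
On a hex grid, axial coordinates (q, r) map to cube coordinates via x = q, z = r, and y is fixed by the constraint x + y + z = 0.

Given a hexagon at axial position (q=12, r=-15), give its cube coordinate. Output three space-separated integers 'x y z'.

Answer: 12 3 -15

Derivation:
x = q = 12
z = r = -15
y = -x - z = -(12) - (-15) = 3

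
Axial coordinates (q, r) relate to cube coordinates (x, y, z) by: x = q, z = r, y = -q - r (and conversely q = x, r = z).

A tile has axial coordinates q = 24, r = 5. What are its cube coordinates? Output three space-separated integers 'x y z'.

Answer: 24 -29 5

Derivation:
x = q = 24
z = r = 5
y = -x - z = -(24) - (5) = -29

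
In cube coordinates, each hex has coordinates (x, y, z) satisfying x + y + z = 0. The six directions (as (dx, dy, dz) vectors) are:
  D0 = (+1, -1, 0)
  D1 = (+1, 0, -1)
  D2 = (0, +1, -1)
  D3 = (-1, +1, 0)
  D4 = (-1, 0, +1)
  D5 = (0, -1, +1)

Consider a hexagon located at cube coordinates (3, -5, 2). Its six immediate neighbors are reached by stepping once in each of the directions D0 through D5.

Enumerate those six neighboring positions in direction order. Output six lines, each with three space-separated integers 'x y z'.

Answer: 4 -6 2
4 -5 1
3 -4 1
2 -4 2
2 -5 3
3 -6 3

Derivation:
Center: (3, -5, 2). Add each direction:
  D0: (3, -5, 2) + (1, -1, 0) = (4, -6, 2)
  D1: (3, -5, 2) + (1, 0, -1) = (4, -5, 1)
  D2: (3, -5, 2) + (0, 1, -1) = (3, -4, 1)
  D3: (3, -5, 2) + (-1, 1, 0) = (2, -4, 2)
  D4: (3, -5, 2) + (-1, 0, 1) = (2, -5, 3)
  D5: (3, -5, 2) + (0, -1, 1) = (3, -6, 3)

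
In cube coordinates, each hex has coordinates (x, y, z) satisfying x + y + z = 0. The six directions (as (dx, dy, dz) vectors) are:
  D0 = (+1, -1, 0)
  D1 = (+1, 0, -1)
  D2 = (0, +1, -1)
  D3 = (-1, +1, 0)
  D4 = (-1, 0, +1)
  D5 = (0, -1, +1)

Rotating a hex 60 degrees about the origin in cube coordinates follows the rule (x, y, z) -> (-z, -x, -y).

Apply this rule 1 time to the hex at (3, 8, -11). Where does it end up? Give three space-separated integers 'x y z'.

Start: (3, 8, -11)
Step 1: (3, 8, -11) -> (-(-11), -(3), -(8)) = (11, -3, -8)

Answer: 11 -3 -8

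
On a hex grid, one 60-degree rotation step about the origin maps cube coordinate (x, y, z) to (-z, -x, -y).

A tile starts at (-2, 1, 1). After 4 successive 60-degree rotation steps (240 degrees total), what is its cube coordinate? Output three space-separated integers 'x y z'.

Answer: 1 -2 1

Derivation:
Start: (-2, 1, 1)
Step 1: (-2, 1, 1) -> (-(1), -(-2), -(1)) = (-1, 2, -1)
Step 2: (-1, 2, -1) -> (-(-1), -(-1), -(2)) = (1, 1, -2)
Step 3: (1, 1, -2) -> (-(-2), -(1), -(1)) = (2, -1, -1)
Step 4: (2, -1, -1) -> (-(-1), -(2), -(-1)) = (1, -2, 1)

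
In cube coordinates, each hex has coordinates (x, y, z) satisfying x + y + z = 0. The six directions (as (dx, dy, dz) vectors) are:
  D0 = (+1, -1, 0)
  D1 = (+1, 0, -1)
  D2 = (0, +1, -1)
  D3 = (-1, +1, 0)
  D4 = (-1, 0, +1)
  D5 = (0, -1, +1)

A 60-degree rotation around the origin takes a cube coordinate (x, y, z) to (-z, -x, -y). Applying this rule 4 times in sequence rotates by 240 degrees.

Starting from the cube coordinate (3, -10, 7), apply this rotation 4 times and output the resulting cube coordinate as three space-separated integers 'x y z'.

Start: (3, -10, 7)
Step 1: (3, -10, 7) -> (-(7), -(3), -(-10)) = (-7, -3, 10)
Step 2: (-7, -3, 10) -> (-(10), -(-7), -(-3)) = (-10, 7, 3)
Step 3: (-10, 7, 3) -> (-(3), -(-10), -(7)) = (-3, 10, -7)
Step 4: (-3, 10, -7) -> (-(-7), -(-3), -(10)) = (7, 3, -10)

Answer: 7 3 -10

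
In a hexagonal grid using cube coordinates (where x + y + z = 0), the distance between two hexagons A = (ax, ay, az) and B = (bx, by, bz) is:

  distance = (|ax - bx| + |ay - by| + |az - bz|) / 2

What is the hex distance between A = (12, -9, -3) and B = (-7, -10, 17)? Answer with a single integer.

|ax - bx| = |12 - (-7)| = 19
|ay - by| = |-9 - (-10)| = 1
|az - bz| = |-3 - 17| = 20
distance = (19 + 1 + 20) / 2 = 40 / 2 = 20

Answer: 20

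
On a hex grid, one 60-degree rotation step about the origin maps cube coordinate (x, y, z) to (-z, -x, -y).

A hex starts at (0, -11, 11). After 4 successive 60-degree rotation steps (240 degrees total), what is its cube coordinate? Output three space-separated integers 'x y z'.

Answer: 11 0 -11

Derivation:
Start: (0, -11, 11)
Step 1: (0, -11, 11) -> (-(11), -(0), -(-11)) = (-11, 0, 11)
Step 2: (-11, 0, 11) -> (-(11), -(-11), -(0)) = (-11, 11, 0)
Step 3: (-11, 11, 0) -> (-(0), -(-11), -(11)) = (0, 11, -11)
Step 4: (0, 11, -11) -> (-(-11), -(0), -(11)) = (11, 0, -11)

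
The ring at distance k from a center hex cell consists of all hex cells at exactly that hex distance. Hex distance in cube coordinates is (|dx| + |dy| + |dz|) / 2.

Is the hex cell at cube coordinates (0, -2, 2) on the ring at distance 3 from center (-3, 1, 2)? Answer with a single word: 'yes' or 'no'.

Answer: yes

Derivation:
|px - cx| = |0 - (-3)| = 3
|py - cy| = |-2 - 1| = 3
|pz - cz| = |2 - 2| = 0
distance = (3+3+0)/2 = 6/2 = 3
radius = 3; distance == radius -> yes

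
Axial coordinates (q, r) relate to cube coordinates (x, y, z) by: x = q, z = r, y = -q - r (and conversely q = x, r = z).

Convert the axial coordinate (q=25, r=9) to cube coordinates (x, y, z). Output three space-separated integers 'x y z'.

Answer: 25 -34 9

Derivation:
x = q = 25
z = r = 9
y = -x - z = -(25) - (9) = -34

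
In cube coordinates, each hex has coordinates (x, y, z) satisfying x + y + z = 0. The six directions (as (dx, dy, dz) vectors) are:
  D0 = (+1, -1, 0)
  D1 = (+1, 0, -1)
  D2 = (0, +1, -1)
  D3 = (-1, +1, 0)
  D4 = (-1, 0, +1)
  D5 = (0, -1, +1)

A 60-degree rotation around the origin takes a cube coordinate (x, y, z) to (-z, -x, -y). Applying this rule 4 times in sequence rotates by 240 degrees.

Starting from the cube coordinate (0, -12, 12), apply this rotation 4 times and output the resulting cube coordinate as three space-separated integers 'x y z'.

Answer: 12 0 -12

Derivation:
Start: (0, -12, 12)
Step 1: (0, -12, 12) -> (-(12), -(0), -(-12)) = (-12, 0, 12)
Step 2: (-12, 0, 12) -> (-(12), -(-12), -(0)) = (-12, 12, 0)
Step 3: (-12, 12, 0) -> (-(0), -(-12), -(12)) = (0, 12, -12)
Step 4: (0, 12, -12) -> (-(-12), -(0), -(12)) = (12, 0, -12)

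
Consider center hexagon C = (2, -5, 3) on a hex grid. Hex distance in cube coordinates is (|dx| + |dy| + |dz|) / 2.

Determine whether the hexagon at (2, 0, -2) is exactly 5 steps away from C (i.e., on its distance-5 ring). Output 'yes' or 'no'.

Answer: yes

Derivation:
|px - cx| = |2 - 2| = 0
|py - cy| = |0 - (-5)| = 5
|pz - cz| = |-2 - 3| = 5
distance = (0+5+5)/2 = 10/2 = 5
radius = 5; distance == radius -> yes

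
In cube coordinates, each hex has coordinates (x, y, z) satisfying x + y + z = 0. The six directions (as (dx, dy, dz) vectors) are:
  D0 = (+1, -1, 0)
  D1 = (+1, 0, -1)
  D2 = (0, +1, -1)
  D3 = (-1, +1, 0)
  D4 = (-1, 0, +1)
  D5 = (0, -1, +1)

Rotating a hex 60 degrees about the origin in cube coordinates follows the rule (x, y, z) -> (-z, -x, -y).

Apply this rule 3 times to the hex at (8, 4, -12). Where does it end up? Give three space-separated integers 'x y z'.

Answer: -8 -4 12

Derivation:
Start: (8, 4, -12)
Step 1: (8, 4, -12) -> (-(-12), -(8), -(4)) = (12, -8, -4)
Step 2: (12, -8, -4) -> (-(-4), -(12), -(-8)) = (4, -12, 8)
Step 3: (4, -12, 8) -> (-(8), -(4), -(-12)) = (-8, -4, 12)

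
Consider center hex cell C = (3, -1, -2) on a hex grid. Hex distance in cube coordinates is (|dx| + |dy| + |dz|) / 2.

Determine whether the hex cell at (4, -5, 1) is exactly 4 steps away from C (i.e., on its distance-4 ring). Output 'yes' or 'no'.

Answer: yes

Derivation:
|px - cx| = |4 - 3| = 1
|py - cy| = |-5 - (-1)| = 4
|pz - cz| = |1 - (-2)| = 3
distance = (1+4+3)/2 = 8/2 = 4
radius = 4; distance == radius -> yes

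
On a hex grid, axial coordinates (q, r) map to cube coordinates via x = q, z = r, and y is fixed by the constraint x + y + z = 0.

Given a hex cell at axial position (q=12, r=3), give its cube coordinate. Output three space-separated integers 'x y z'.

x = q = 12
z = r = 3
y = -x - z = -(12) - (3) = -15

Answer: 12 -15 3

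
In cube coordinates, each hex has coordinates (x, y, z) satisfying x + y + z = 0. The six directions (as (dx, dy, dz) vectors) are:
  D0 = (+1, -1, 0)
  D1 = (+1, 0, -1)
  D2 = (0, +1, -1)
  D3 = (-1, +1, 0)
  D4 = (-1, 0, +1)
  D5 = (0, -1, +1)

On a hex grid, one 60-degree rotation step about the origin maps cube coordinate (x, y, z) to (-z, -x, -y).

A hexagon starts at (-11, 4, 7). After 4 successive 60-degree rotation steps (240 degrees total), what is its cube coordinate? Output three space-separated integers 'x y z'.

Start: (-11, 4, 7)
Step 1: (-11, 4, 7) -> (-(7), -(-11), -(4)) = (-7, 11, -4)
Step 2: (-7, 11, -4) -> (-(-4), -(-7), -(11)) = (4, 7, -11)
Step 3: (4, 7, -11) -> (-(-11), -(4), -(7)) = (11, -4, -7)
Step 4: (11, -4, -7) -> (-(-7), -(11), -(-4)) = (7, -11, 4)

Answer: 7 -11 4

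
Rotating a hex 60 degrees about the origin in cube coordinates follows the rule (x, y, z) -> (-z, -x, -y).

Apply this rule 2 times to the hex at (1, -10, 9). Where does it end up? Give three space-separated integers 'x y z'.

Start: (1, -10, 9)
Step 1: (1, -10, 9) -> (-(9), -(1), -(-10)) = (-9, -1, 10)
Step 2: (-9, -1, 10) -> (-(10), -(-9), -(-1)) = (-10, 9, 1)

Answer: -10 9 1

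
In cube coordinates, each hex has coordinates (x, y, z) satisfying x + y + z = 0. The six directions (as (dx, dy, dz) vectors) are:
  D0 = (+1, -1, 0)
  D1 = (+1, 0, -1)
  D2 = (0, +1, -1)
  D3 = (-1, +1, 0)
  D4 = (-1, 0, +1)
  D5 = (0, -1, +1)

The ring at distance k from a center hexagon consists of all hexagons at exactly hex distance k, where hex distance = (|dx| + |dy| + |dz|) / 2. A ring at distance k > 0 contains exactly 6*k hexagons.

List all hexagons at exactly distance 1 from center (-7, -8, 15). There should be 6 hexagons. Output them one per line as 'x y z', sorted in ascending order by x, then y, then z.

Answer: -8 -8 16
-8 -7 15
-7 -9 16
-7 -7 14
-6 -9 15
-6 -8 14

Derivation:
Walk ring at distance 1 from (-7, -8, 15):
Start at center + D4*1 = (-8, -8, 16)
  hex 0: (-8, -8, 16)
  hex 1: (-7, -9, 16)
  hex 2: (-6, -9, 15)
  hex 3: (-6, -8, 14)
  hex 4: (-7, -7, 14)
  hex 5: (-8, -7, 15)
Sorted: 6 hexes.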